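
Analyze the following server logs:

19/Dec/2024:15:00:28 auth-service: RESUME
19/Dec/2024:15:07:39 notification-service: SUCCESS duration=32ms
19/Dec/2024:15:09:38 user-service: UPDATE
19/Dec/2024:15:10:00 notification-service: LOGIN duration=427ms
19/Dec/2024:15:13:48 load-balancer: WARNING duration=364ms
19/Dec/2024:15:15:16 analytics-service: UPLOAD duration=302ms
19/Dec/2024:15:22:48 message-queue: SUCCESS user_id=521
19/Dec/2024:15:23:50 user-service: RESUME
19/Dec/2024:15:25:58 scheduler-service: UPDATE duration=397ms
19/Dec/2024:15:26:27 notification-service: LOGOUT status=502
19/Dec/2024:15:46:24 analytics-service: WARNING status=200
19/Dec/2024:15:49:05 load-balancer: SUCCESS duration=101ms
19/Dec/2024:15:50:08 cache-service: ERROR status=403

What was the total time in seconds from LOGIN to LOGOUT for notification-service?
987

To calculate state duration:

1. Find LOGIN event for notification-service: 19/Dec/2024:15:10:00
2. Find LOGOUT event for notification-service: 19/Dec/2024:15:26:27
3. Calculate duration: 19/Dec/2024:15:26:27 - 19/Dec/2024:15:10:00 = 987 seconds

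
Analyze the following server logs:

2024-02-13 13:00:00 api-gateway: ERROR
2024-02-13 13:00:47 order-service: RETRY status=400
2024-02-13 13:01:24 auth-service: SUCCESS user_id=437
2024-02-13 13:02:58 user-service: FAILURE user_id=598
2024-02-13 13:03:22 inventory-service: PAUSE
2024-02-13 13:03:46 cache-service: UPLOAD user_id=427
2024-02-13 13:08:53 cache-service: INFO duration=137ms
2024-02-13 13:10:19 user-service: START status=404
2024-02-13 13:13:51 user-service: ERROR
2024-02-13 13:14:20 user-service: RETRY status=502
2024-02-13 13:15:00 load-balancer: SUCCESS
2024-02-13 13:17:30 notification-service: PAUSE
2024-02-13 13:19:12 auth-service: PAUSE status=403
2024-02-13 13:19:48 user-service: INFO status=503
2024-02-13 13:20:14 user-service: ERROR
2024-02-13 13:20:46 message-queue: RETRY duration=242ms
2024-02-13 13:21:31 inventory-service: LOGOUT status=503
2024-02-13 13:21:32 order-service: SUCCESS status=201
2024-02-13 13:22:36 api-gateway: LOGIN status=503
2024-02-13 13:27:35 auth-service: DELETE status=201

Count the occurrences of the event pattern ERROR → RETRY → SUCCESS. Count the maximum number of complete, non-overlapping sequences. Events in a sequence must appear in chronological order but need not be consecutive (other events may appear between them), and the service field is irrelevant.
3

To count sequences:

1. Look for pattern: ERROR → RETRY → SUCCESS
2. Greedily scan the log in chronological order, matching each sequence element in turn (ignoring service)
3. Each time the full pattern completes, increment the count and restart matching from the next event
4. Complete non-overlapping sequences found: 3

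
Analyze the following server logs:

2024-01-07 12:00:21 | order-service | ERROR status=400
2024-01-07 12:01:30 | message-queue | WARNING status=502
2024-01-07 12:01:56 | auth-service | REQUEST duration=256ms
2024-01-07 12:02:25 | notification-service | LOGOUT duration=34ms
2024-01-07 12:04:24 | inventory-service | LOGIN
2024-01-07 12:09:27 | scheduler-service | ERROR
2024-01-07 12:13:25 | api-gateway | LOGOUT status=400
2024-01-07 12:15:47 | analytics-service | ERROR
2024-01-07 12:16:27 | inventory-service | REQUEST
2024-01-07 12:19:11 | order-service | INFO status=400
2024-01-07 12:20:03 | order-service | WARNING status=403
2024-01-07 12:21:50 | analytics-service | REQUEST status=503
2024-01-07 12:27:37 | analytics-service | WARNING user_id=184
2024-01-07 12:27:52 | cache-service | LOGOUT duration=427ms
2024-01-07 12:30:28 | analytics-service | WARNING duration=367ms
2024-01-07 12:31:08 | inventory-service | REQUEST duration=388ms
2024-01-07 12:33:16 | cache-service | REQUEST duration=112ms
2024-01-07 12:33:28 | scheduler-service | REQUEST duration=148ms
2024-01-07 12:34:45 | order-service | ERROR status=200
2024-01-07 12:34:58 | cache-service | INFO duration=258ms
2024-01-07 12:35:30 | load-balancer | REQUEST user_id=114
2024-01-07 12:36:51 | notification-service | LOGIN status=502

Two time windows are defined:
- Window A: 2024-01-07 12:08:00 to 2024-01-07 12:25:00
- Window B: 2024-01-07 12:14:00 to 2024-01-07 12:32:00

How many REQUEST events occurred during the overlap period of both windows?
2

To find overlap events:

1. Window A: 2024-01-07 12:08:00 to 2024-01-07 12:25:00
2. Window B: 2024-01-07 12:14:00 to 2024-01-07 12:32:00
3. Overlap period: 2024-01-07 12:14:00 to 2024-01-07 12:25:00
4. Count REQUEST events in overlap: 2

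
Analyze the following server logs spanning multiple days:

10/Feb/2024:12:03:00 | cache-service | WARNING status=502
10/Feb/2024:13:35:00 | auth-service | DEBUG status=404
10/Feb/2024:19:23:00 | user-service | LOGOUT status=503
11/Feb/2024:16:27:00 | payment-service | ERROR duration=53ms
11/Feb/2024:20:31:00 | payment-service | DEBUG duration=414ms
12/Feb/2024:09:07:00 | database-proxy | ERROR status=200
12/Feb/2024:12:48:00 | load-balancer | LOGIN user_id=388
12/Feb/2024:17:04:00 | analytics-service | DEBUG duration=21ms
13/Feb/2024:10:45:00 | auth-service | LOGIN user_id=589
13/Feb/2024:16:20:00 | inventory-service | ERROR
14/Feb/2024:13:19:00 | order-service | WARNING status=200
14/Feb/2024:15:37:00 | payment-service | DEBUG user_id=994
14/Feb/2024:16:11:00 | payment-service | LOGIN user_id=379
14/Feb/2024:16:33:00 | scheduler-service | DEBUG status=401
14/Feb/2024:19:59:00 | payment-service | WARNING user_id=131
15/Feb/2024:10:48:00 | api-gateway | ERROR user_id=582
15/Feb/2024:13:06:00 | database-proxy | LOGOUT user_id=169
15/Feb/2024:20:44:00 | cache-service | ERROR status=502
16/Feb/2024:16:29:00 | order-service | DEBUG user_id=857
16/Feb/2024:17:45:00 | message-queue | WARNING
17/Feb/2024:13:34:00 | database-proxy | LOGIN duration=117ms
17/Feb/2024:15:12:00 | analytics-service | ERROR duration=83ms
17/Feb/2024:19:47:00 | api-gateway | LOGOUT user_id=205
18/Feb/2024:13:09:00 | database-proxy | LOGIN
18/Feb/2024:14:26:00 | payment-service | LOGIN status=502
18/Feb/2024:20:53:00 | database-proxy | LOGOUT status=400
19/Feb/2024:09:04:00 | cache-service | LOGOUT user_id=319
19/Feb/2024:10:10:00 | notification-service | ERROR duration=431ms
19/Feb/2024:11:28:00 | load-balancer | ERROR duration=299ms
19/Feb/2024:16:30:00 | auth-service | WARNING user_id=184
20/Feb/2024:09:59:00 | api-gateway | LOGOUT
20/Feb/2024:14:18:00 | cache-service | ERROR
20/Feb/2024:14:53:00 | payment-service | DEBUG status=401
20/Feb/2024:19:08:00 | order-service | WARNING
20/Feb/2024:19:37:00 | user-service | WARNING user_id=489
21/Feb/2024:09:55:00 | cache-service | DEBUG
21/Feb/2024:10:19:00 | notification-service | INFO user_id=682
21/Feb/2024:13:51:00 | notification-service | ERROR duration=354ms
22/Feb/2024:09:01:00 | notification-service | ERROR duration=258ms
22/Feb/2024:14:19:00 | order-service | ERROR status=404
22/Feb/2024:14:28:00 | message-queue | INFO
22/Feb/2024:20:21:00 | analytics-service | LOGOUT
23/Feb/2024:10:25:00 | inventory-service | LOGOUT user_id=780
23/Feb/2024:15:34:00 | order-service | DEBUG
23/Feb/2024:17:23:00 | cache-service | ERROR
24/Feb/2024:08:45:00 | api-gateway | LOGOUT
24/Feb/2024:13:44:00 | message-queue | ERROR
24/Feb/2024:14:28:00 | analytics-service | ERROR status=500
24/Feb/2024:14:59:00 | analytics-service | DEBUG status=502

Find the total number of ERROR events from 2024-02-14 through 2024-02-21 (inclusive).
7

To filter by date range:

1. Date range: 2024-02-14 through 2024-02-21, both dates inclusive
2. Filter for ERROR events whose date falls in this range
3. Count matching events: 7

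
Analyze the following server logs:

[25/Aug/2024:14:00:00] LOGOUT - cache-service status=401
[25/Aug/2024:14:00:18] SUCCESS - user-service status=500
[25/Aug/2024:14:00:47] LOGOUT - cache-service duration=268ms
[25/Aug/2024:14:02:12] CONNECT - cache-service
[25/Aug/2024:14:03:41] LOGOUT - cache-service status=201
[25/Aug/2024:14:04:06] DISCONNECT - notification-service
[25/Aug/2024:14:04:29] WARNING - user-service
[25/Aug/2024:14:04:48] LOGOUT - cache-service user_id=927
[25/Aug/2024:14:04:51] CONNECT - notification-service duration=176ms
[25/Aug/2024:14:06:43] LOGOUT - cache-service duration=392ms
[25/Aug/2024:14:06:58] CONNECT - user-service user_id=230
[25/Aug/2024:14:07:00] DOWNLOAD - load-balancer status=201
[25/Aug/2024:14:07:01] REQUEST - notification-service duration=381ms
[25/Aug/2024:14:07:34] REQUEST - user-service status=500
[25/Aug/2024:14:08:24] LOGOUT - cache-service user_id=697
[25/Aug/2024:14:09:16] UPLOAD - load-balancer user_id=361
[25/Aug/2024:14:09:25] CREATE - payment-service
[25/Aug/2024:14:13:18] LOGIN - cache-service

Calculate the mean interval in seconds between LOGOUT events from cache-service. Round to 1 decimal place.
100.8

To calculate average interval:

1. Find all LOGOUT events for cache-service in order
2. Calculate time gaps between consecutive events
3. Compute mean of gaps: 504 / 5 = 100.8 seconds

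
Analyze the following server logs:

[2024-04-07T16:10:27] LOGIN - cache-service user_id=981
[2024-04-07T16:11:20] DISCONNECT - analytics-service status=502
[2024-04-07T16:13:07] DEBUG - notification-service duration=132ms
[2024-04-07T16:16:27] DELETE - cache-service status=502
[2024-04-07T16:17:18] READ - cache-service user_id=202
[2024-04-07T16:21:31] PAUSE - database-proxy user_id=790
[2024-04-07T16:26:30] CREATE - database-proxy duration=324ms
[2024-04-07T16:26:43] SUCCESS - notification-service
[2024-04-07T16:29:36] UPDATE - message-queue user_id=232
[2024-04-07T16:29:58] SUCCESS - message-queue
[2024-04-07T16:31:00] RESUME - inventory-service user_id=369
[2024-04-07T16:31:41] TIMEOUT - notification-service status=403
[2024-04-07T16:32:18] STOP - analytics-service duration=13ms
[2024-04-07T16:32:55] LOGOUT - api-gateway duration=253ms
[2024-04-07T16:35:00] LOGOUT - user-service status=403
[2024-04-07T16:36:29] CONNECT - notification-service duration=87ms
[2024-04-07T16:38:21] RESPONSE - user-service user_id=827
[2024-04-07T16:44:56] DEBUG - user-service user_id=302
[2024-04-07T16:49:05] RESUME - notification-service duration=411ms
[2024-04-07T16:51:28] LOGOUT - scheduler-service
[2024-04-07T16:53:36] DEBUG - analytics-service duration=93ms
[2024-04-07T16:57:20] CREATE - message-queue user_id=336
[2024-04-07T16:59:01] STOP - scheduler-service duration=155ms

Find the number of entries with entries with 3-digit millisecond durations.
5

To find matching entries:

1. Pattern to match: entries with 3-digit millisecond durations
2. Scan each log entry for the pattern
3. Count matches: 5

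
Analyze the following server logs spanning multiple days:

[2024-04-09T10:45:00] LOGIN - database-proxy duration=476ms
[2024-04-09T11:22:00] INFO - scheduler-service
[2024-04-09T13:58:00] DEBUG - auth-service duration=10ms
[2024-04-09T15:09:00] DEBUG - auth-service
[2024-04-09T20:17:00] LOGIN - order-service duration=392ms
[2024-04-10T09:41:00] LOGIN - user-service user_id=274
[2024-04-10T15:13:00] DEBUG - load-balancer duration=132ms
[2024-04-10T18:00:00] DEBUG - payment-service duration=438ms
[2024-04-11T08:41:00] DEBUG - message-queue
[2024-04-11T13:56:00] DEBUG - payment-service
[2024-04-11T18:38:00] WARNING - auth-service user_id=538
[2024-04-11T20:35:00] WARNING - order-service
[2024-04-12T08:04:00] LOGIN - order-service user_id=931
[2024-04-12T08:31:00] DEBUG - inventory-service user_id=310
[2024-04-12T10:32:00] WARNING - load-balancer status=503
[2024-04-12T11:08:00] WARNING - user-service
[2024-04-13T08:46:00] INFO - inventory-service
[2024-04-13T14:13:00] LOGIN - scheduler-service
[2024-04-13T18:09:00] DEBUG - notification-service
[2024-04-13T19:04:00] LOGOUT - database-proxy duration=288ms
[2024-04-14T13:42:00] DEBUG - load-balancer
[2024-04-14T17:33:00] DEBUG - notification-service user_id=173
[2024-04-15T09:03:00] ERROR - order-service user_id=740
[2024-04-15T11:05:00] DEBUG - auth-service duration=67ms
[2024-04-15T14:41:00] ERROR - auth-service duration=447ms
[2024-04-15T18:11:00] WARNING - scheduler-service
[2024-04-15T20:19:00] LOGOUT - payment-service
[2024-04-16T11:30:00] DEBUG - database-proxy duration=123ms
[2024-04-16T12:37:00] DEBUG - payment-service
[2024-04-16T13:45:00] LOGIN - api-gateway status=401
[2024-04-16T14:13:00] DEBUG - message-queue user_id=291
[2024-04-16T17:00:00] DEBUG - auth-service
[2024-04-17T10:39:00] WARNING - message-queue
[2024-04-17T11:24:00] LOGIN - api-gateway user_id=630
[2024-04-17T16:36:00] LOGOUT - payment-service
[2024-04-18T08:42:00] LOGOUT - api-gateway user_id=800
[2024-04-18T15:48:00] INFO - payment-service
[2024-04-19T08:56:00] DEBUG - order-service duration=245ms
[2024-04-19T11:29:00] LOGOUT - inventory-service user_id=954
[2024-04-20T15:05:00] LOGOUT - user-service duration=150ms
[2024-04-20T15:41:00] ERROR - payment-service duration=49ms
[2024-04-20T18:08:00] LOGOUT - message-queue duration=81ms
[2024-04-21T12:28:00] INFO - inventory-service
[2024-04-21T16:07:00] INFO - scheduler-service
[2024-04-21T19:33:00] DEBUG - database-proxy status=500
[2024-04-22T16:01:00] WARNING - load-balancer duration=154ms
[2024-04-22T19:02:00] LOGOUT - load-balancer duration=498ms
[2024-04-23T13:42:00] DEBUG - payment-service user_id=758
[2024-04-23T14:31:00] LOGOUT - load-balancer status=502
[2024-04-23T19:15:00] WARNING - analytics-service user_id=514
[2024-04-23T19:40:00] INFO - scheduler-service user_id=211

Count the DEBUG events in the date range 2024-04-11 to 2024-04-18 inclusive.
11

To filter by date range:

1. Date range: 2024-04-11 through 2024-04-18, both dates inclusive
2. Filter for DEBUG events whose date falls in this range
3. Count matching events: 11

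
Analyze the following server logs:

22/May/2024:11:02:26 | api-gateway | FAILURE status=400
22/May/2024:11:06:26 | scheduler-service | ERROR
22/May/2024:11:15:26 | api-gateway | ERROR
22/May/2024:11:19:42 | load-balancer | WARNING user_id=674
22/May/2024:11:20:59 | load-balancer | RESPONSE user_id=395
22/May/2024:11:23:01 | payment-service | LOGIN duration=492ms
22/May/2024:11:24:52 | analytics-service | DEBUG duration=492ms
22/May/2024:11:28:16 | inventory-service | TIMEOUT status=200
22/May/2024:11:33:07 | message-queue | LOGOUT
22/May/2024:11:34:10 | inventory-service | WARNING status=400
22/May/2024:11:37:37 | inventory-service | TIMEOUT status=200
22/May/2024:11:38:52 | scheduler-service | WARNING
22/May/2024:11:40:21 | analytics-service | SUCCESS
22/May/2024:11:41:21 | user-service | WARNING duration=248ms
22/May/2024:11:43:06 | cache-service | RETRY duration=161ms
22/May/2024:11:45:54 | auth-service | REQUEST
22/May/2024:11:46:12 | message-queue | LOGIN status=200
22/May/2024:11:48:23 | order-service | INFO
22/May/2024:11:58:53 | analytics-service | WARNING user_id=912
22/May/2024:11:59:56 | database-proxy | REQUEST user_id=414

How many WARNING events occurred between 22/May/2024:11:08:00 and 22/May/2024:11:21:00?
1

To count events in the time window:

1. Window boundaries: 22/May/2024:11:08:00 to 22/May/2024:11:21:00
2. Filter for WARNING events within this window
3. Count matching events: 1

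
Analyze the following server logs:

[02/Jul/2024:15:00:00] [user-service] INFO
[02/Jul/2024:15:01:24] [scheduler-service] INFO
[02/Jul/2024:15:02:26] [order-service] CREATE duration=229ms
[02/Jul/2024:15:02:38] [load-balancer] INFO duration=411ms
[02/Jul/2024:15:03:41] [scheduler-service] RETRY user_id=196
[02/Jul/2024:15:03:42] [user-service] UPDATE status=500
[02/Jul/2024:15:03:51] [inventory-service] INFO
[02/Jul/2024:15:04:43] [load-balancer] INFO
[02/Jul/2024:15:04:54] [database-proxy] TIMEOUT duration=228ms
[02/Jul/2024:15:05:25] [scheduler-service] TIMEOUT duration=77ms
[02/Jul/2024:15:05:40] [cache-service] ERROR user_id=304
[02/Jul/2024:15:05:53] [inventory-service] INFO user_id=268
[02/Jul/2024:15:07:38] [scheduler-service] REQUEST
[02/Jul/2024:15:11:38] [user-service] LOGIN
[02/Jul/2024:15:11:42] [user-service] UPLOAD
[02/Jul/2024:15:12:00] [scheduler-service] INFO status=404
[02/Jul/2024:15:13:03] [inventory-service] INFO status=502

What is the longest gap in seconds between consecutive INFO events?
367

To find the longest gap:

1. Extract all INFO events in chronological order
2. Calculate time differences between consecutive events
3. Find the maximum difference
4. Longest gap: 367 seconds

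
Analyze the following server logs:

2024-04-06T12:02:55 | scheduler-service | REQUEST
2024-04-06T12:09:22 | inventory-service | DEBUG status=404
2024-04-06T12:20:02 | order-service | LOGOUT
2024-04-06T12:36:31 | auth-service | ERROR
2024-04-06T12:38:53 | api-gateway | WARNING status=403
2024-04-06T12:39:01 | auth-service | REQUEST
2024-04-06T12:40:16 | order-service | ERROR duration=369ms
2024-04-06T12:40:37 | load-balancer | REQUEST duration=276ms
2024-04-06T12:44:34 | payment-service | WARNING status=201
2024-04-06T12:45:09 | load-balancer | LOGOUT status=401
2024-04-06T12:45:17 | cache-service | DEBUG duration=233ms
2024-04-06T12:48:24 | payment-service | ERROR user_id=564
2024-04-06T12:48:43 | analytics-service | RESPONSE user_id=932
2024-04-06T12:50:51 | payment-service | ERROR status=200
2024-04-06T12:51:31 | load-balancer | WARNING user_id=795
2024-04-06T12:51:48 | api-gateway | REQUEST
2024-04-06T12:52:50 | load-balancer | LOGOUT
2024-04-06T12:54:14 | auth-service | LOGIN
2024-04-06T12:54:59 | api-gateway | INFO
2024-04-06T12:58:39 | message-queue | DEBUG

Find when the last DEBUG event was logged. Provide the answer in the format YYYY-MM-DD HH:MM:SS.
2024-04-06 12:58:39

To find the last event:

1. Filter for all DEBUG events
2. Sort by timestamp
3. Select the last one
4. Timestamp: 2024-04-06 12:58:39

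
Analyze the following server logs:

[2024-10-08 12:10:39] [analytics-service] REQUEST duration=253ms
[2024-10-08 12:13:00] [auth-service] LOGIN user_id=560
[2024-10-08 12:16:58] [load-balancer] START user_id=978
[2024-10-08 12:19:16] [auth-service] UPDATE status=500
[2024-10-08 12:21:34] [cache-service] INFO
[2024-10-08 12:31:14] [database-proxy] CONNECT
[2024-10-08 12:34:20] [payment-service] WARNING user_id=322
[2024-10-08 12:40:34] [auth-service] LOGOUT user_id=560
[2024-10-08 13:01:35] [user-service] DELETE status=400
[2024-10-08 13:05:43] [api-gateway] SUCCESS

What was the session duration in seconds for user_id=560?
1654

To calculate session duration:

1. Find LOGIN event for user_id=560: 2024-10-08 12:13:00
2. Find LOGOUT event for user_id=560: 2024-10-08 12:40:34
3. Session duration: 2024-10-08 12:40:34 - 2024-10-08 12:13:00 = 1654 seconds (27 minutes)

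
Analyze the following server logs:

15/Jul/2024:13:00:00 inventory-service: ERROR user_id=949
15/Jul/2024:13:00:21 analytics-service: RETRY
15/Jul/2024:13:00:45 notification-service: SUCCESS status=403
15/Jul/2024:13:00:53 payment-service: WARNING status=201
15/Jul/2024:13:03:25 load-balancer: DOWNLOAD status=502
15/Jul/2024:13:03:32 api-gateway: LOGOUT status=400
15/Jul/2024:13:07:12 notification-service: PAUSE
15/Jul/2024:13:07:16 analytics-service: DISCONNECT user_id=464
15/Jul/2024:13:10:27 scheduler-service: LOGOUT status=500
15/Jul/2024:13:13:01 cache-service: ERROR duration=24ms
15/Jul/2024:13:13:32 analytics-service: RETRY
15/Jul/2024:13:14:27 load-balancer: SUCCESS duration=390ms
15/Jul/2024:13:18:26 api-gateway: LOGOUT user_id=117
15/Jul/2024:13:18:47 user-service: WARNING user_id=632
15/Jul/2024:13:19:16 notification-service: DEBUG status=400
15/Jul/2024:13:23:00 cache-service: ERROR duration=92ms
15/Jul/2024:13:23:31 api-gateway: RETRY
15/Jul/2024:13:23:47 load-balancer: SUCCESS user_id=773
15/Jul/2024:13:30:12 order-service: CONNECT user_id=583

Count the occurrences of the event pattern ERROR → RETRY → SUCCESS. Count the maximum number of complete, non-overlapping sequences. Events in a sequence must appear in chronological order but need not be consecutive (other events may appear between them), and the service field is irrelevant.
3

To count sequences:

1. Look for pattern: ERROR → RETRY → SUCCESS
2. Greedily scan the log in chronological order, matching each sequence element in turn (ignoring service)
3. Each time the full pattern completes, increment the count and restart matching from the next event
4. Complete non-overlapping sequences found: 3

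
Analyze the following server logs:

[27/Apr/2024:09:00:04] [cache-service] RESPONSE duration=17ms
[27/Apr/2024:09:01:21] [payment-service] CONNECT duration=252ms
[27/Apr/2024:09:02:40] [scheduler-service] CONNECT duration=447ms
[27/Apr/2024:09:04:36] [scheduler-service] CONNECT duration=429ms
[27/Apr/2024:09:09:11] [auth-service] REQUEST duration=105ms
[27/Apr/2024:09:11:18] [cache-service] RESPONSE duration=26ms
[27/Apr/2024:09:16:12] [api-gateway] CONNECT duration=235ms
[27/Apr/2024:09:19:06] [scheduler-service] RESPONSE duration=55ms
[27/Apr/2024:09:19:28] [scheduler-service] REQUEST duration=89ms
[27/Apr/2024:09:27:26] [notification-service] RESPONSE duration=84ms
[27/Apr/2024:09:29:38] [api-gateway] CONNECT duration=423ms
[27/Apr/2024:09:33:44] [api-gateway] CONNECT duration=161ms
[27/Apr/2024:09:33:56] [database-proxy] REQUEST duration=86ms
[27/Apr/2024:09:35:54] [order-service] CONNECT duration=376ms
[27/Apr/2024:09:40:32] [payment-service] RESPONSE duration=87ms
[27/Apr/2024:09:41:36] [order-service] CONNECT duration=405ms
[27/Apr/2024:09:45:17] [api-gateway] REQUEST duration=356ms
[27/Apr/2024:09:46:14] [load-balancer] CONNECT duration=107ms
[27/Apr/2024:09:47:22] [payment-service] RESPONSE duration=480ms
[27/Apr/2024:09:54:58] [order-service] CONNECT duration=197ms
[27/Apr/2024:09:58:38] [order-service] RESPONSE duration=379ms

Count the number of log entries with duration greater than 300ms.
8

To count timeouts:

1. Threshold: 300ms
2. Extract duration from each log entry
3. Count entries where duration > 300
4. Timeout count: 8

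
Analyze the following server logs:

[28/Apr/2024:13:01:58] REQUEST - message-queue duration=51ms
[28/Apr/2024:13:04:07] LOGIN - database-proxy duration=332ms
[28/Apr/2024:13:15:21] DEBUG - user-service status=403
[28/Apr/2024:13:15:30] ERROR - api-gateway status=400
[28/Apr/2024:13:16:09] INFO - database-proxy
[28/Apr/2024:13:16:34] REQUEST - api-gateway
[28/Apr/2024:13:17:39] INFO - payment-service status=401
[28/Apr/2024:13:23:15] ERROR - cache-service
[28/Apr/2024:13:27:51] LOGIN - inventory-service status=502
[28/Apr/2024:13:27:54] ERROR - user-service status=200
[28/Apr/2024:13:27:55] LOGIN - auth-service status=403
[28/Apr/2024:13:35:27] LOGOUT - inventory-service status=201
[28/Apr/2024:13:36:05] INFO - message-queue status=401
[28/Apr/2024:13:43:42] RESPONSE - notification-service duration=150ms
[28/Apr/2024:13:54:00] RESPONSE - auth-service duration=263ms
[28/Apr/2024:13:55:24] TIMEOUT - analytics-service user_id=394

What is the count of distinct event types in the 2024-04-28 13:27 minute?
2

To count unique event types:

1. Filter events in the minute starting at 2024-04-28 13:27
2. Extract event types from matching entries
3. Count unique types: 2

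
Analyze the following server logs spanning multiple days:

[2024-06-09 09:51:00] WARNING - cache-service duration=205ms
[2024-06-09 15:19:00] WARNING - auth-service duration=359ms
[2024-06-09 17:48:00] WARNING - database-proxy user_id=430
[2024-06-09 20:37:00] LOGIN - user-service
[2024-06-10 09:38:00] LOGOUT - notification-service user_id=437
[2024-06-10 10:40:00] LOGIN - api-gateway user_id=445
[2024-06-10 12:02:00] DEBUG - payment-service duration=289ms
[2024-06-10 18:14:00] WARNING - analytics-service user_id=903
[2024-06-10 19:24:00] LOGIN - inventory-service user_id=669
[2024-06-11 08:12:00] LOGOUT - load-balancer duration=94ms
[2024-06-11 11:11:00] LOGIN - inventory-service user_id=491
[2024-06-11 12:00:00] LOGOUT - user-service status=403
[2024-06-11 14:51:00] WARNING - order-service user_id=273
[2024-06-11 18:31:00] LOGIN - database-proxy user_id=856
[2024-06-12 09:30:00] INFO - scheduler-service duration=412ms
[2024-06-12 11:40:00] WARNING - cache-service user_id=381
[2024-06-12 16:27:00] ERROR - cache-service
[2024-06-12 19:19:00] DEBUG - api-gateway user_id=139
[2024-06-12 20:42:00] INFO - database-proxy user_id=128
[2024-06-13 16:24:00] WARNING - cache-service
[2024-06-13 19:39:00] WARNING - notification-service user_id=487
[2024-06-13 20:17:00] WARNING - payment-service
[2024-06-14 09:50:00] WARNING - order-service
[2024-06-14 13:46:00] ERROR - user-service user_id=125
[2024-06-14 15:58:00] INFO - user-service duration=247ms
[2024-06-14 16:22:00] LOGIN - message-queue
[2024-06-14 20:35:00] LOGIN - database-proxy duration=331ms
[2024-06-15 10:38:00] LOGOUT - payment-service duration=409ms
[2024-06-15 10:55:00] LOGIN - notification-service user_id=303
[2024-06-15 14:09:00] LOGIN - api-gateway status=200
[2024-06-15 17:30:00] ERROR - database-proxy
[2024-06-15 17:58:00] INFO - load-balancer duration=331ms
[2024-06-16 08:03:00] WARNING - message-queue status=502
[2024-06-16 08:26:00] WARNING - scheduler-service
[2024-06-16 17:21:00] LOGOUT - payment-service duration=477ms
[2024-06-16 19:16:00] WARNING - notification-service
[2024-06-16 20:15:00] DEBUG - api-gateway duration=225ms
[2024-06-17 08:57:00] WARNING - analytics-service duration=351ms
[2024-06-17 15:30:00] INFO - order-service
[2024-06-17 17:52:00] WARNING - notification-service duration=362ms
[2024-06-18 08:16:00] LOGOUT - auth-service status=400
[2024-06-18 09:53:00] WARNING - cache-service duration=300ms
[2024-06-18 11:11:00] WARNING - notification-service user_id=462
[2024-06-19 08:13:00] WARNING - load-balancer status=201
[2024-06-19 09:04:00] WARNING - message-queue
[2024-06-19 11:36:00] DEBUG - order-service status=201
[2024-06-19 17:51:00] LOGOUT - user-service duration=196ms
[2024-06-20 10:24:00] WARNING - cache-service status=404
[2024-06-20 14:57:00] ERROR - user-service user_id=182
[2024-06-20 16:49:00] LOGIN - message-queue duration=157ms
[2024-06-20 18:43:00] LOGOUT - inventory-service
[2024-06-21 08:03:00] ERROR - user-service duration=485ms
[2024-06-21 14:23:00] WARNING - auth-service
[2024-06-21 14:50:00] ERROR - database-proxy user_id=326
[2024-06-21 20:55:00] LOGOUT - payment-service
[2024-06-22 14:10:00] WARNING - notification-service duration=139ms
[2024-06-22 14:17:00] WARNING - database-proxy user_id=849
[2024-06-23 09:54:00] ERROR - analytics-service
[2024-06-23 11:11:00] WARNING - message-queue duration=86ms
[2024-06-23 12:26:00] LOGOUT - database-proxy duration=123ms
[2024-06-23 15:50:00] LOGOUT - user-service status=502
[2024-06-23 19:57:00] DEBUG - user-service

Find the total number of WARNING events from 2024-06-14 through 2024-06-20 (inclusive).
11

To filter by date range:

1. Date range: 2024-06-14 through 2024-06-20, both dates inclusive
2. Filter for WARNING events whose date falls in this range
3. Count matching events: 11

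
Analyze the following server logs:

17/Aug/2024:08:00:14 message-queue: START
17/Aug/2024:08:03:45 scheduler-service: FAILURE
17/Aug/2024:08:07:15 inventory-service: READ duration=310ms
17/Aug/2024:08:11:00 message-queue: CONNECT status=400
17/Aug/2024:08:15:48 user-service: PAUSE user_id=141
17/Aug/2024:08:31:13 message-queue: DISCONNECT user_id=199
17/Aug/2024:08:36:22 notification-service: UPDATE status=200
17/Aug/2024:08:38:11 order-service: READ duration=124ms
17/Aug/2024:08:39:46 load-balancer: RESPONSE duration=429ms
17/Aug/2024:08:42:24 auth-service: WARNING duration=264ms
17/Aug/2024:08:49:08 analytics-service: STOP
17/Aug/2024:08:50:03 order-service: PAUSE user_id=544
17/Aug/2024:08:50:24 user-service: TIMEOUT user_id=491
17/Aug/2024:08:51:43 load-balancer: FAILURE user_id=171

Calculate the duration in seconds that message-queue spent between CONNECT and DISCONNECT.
1213

To calculate state duration:

1. Find CONNECT event for message-queue: 17/Aug/2024:08:11:00
2. Find DISCONNECT event for message-queue: 17/Aug/2024:08:31:13
3. Calculate duration: 17/Aug/2024:08:31:13 - 17/Aug/2024:08:11:00 = 1213 seconds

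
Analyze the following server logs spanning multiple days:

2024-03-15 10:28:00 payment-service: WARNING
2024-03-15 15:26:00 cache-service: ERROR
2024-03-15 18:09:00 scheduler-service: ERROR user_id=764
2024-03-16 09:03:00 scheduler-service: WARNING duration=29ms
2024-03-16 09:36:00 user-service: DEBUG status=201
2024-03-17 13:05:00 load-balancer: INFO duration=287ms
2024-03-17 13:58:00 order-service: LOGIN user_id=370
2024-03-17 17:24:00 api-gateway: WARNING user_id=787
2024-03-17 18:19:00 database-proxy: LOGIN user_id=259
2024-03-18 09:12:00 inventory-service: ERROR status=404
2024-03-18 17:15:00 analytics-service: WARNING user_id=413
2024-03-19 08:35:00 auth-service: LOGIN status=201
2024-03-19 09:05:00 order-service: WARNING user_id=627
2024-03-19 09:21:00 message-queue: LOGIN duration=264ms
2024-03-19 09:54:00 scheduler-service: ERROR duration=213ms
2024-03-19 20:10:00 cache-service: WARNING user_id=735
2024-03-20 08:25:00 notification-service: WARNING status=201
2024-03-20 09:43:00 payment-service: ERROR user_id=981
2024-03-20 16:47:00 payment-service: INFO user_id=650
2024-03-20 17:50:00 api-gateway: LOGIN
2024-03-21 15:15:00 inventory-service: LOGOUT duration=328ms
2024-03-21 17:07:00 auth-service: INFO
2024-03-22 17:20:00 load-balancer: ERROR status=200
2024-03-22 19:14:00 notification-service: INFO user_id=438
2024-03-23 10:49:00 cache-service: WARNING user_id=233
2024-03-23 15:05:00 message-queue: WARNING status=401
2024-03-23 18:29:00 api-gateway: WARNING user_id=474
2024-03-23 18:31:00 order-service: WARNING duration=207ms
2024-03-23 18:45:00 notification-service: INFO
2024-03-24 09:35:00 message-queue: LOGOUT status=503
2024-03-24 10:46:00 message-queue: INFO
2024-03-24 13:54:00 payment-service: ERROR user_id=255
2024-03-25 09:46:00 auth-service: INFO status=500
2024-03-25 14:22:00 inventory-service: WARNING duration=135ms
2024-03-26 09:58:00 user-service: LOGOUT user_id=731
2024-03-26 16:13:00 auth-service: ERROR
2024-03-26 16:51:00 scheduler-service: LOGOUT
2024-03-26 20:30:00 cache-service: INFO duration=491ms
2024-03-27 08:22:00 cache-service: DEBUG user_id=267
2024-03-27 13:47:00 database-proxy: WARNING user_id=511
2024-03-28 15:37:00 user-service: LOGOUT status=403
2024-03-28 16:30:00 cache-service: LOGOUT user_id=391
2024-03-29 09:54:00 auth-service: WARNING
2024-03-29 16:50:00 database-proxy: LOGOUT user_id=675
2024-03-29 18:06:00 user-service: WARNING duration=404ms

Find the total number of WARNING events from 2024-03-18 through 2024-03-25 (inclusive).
9

To filter by date range:

1. Date range: 2024-03-18 through 2024-03-25, both dates inclusive
2. Filter for WARNING events whose date falls in this range
3. Count matching events: 9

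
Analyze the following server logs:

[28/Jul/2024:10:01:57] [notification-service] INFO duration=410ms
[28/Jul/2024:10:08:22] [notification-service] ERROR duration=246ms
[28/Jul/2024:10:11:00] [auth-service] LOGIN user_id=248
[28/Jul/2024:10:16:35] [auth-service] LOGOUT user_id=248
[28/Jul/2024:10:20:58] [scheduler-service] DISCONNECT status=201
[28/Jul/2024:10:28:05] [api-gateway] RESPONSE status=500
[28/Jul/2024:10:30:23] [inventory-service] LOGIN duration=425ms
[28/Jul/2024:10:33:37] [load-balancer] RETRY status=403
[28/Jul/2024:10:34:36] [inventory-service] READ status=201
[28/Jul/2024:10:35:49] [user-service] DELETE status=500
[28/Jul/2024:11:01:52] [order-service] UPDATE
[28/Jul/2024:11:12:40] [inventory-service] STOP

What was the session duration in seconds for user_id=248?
335

To calculate session duration:

1. Find LOGIN event for user_id=248: 28/Jul/2024:10:11:00
2. Find LOGOUT event for user_id=248: 28/Jul/2024:10:16:35
3. Session duration: 28/Jul/2024:10:16:35 - 28/Jul/2024:10:11:00 = 335 seconds (5 minutes)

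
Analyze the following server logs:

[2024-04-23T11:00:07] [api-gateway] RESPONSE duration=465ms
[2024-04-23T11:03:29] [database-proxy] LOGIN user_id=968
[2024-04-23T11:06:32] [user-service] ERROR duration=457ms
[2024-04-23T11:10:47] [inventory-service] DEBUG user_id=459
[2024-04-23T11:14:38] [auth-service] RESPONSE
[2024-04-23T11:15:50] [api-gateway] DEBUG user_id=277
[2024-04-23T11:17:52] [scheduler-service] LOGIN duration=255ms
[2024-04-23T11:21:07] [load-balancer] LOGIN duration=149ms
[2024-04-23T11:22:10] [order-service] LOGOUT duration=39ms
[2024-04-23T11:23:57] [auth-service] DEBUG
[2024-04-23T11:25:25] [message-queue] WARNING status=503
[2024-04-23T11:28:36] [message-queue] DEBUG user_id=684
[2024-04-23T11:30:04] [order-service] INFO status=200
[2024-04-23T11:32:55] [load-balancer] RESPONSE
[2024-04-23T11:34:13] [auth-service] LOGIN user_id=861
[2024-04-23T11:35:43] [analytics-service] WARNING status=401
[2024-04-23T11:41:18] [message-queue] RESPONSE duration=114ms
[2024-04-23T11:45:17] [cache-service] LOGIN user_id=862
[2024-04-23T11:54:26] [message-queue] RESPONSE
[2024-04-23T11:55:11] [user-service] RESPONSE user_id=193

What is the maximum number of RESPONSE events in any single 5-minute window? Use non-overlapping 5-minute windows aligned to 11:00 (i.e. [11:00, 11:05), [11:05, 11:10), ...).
1

To find the burst window:

1. Divide the log period into non-overlapping 5-minute windows starting at 11:00
2. Count RESPONSE events in each window
3. Find the window with maximum count
4. Maximum events in a window: 1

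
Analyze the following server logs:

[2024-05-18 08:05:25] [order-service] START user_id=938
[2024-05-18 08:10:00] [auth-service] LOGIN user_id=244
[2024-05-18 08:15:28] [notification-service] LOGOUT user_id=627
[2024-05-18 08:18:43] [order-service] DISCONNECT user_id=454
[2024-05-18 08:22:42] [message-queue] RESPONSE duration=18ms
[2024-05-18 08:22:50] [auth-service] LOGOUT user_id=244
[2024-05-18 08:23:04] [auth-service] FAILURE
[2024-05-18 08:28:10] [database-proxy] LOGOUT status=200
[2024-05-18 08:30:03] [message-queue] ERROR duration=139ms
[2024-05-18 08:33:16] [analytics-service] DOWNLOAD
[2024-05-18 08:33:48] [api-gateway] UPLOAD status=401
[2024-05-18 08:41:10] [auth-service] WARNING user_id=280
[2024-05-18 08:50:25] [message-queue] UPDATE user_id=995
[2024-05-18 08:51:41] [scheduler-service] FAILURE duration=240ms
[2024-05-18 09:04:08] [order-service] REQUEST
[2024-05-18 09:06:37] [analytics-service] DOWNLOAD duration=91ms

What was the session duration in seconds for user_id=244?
770

To calculate session duration:

1. Find LOGIN event for user_id=244: 2024-05-18 08:10:00
2. Find LOGOUT event for user_id=244: 2024-05-18 08:22:50
3. Session duration: 2024-05-18 08:22:50 - 2024-05-18 08:10:00 = 770 seconds (12 minutes)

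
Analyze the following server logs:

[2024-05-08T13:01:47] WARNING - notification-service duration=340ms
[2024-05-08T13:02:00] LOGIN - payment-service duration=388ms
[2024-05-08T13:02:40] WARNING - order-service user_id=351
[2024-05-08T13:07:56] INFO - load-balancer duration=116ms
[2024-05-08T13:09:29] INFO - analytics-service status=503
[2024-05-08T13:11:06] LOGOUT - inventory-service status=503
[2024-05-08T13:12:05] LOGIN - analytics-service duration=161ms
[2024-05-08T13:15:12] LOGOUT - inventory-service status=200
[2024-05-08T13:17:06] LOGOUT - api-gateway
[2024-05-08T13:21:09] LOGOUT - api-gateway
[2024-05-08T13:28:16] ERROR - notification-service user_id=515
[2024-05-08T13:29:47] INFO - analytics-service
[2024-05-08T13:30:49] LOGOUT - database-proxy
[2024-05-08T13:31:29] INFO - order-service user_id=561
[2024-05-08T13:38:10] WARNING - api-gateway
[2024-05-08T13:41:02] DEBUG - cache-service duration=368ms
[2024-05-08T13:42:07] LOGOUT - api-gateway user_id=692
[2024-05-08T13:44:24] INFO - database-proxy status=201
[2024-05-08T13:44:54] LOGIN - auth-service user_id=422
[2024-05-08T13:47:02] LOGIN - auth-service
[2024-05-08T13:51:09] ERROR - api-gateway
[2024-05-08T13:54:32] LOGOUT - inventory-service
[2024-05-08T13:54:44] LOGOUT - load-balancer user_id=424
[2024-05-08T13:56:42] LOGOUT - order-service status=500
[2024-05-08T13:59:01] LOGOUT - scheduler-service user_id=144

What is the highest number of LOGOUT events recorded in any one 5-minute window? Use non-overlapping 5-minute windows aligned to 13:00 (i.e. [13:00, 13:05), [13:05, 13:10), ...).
2

To find the burst window:

1. Divide the log period into non-overlapping 5-minute windows starting at 13:00
2. Count LOGOUT events in each window
3. Find the window with maximum count
4. Maximum events in a window: 2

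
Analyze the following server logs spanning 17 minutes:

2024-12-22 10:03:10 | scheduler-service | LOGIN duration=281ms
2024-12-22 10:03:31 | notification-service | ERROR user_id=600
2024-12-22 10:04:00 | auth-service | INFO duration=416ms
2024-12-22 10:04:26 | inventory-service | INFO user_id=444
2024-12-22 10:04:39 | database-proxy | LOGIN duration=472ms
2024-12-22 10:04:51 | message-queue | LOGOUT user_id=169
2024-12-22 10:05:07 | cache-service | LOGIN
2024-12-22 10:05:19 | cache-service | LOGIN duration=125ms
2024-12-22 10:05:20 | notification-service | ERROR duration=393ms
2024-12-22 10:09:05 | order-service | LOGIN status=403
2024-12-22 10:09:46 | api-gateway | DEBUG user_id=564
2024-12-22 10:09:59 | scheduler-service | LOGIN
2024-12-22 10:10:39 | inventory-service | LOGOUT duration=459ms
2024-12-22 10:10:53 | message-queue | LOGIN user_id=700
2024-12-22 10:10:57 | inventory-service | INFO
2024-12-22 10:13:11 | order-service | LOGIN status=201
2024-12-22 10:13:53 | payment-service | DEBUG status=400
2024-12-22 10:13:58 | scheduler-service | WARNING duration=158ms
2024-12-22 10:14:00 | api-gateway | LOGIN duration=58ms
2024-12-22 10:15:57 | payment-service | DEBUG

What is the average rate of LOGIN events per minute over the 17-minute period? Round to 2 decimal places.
0.53

To calculate the rate:

1. Count total LOGIN events: 9
2. Total time period: 17 minutes
3. Rate = 9 / 17 = 0.53 events per minute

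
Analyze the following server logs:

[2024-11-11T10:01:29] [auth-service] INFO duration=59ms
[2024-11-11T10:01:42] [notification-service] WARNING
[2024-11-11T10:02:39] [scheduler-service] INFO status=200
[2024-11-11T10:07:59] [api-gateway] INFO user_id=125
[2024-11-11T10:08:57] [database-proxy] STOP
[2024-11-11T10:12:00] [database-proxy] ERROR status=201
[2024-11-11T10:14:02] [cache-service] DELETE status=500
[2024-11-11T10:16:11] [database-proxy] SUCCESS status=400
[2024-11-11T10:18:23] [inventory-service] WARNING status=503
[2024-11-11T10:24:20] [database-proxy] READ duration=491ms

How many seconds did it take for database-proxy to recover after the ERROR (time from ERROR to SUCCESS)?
251

To calculate recovery time:

1. Find ERROR event for database-proxy: 2024-11-11T10:12:00
2. Find next SUCCESS event for database-proxy: 2024-11-11T10:16:11
3. Recovery time: 2024-11-11T10:16:11 - 2024-11-11T10:12:00 = 251 seconds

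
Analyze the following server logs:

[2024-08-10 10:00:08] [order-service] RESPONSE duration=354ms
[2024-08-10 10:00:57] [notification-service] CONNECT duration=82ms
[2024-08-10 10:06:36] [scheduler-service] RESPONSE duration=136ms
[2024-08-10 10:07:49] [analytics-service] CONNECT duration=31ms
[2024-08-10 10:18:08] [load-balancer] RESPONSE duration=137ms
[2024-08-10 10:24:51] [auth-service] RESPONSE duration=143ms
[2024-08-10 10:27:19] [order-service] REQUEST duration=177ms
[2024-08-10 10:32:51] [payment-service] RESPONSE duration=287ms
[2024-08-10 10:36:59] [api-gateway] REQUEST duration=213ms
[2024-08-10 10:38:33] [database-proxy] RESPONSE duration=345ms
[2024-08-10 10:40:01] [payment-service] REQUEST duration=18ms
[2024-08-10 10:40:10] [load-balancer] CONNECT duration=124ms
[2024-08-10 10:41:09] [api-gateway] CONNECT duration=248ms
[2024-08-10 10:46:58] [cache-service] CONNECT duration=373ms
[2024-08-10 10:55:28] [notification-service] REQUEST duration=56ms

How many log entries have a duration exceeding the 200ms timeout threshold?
6

To count timeouts:

1. Threshold: 200ms
2. Extract duration from each log entry
3. Count entries where duration > 200
4. Timeout count: 6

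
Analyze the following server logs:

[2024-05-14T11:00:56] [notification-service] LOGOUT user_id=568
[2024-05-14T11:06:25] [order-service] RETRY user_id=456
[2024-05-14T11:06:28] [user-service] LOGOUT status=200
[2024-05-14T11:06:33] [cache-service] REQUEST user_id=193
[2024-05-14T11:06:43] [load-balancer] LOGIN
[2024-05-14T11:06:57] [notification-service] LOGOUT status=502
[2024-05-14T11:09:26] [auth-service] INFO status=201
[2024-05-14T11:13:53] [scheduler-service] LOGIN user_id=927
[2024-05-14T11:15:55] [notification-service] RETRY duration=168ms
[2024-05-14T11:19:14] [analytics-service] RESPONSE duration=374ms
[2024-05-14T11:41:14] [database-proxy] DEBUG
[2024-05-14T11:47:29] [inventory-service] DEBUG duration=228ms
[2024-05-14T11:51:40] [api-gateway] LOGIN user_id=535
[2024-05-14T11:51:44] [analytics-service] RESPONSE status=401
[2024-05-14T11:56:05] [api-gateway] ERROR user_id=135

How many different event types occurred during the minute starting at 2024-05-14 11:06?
4

To count unique event types:

1. Filter events in the minute starting at 2024-05-14 11:06
2. Extract event types from matching entries
3. Count unique types: 4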